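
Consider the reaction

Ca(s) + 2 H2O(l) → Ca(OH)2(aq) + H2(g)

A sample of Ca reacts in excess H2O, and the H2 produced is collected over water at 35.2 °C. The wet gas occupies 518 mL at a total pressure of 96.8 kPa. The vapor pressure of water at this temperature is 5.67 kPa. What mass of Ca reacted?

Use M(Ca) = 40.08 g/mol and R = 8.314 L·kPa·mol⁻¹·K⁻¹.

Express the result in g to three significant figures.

P(H2) = 96.8 − 5.67 = 91.13 kPa
n(H2) = PV/RT = (91.13 × 0.5180) / (8.314 × 308.35) = 0.01841 mol
n(Ca) = (1/1) × 0.01841 = 0.01841 mol
m(Ca) = 0.01841 × 40.08 = 0.7379 g

0.738 g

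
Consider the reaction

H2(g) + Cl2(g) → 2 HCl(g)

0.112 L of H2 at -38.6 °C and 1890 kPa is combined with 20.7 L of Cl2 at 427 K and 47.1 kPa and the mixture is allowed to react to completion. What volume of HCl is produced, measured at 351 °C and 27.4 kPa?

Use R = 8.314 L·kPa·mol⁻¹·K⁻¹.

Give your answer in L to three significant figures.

41.1 L

n(H2) = PV/RT = (1890 × 0.112) / (8.314 × 234.55) = 0.1086 mol
n(Cl2) = PV/RT = (47.1 × 20.7) / (8.314 × 427) = 0.2746 mol
For 0.1086 mol H2, stoichiometry requires (1/1) × 0.1086 = 0.1086 mol Cl2; 0.2746 mol is available, so H2 is limiting.
n(HCl) = (2/1) × 0.1086 = 0.2172 mol
V(HCl) = nRT/P = 0.2172 × 8.314 × 624.15 / 27.4 = 41.13 L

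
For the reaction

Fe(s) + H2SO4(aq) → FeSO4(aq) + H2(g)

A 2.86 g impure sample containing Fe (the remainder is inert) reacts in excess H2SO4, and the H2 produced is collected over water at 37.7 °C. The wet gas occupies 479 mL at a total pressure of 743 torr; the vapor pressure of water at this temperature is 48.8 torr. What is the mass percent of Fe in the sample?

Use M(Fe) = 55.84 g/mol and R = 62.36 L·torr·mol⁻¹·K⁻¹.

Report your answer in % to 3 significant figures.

33.5 %

P(H2) = 743 − 48.8 = 694.2 torr
n(H2) = PV/RT = (694.2 × 0.4790) / (62.36 × 310.85) = 0.01715 mol
n(Fe) = (1/1) × 0.01715 = 0.01715 mol
m(Fe) = 0.01715 × 55.84 = 0.9577 g
%Fe = 0.9577 / 2.86 × 100 = 33.49%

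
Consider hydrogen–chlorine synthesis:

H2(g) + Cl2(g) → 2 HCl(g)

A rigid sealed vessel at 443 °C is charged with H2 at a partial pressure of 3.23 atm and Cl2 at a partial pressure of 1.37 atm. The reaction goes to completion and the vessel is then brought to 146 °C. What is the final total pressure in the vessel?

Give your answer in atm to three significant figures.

With V and T fixed, P_i ∝ n_i, so the mole ratios apply directly to partial pressures at 443 °C.
P(Cl2) required for 3.23 atm of H2 = (1/1) × 3.23 = 3.230 atm; available 1.37 atm, so Cl2 is limiting.
P(H2) remaining = 3.23 − (1/1) × 1.37 = 1.860 atm
P(gaseous products) = (2)/1 × 1.37 = 2.740 atm
P_total at 443 °C = 1.860 + 2.740 = 4.600 atm
Scaling to 146 °C: P = 4.600 × 419.15/716.15 = 2.692 atm

2.69 atm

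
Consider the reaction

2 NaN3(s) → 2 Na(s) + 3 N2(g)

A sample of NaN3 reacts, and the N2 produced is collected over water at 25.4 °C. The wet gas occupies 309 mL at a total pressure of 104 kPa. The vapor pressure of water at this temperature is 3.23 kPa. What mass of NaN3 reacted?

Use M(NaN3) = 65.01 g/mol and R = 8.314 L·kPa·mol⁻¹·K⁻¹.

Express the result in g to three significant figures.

0.544 g

P(N2) = 104 − 3.23 = 100.8 kPa
n(N2) = PV/RT = (100.8 × 0.3090) / (8.314 × 298.55) = 0.01255 mol
n(NaN3) = (2/3) × 0.01255 = 0.008367 mol
m(NaN3) = 0.008367 × 65.01 = 0.5439 g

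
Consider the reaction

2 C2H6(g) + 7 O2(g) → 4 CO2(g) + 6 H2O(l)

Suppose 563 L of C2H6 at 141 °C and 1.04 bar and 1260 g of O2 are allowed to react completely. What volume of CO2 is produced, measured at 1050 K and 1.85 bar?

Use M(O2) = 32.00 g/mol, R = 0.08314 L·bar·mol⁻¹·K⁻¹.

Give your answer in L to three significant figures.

n(C2H6) = PV/RT = (1.04 × 563) / (0.08314 × 414.15) = 17.00 mol
n(O2) = 1260 / 32.00 = 39.38 mol
For 17.00 mol C2H6, stoichiometry requires (7/2) × 17.00 = 59.50 mol O2; 39.38 mol is available, so O2 is limiting.
n(CO2) = (4/7) × 39.38 = 22.50 mol
V(CO2) = nRT/P = 22.50 × 0.08314 × 1050 / 1.85 = 1062 L

1060 L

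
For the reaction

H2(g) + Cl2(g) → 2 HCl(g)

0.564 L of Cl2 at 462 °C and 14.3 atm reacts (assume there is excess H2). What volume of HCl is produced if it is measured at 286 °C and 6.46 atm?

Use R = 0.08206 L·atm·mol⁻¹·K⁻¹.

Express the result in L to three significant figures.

1.90 L

n(Cl2) = PV/RT = (14.3 × 0.564) / (0.08206 × 735.15) = 0.1337 mol
n(HCl) = (2/1) × 0.1337 = 0.2674 mol
V = nRT/P = 0.2674 × 0.08206 × 559.15 / 6.46 = 1.899 L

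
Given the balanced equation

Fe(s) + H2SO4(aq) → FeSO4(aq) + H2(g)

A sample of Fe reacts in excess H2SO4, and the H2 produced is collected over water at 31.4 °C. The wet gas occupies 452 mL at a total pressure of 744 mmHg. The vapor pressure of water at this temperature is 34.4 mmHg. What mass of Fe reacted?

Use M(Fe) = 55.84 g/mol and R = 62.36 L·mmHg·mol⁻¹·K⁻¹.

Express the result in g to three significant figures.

0.943 g

P(H2) = 744 − 34.4 = 709.6 mmHg
n(H2) = PV/RT = (709.6 × 0.4520) / (62.36 × 304.55) = 0.01689 mol
n(Fe) = (1/1) × 0.01689 = 0.01689 mol
m(Fe) = 0.01689 × 55.84 = 0.9431 g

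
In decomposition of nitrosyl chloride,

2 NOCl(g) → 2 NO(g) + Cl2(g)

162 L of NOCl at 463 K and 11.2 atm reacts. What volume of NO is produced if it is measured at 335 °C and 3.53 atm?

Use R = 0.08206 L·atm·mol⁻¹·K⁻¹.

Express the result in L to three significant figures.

675 L

n(NOCl) = PV/RT = (11.2 × 162) / (0.08206 × 463) = 47.76 mol
n(NO) = (2/2) × 47.76 = 47.76 mol
V = nRT/P = 47.76 × 0.08206 × 608.15 / 3.53 = 675.2 L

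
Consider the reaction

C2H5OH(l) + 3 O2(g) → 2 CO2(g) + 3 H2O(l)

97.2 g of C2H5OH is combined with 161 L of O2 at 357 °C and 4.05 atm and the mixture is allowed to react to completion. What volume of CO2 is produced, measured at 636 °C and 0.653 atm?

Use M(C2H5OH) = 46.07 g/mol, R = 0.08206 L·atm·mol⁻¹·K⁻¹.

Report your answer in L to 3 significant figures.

482 L

n(C2H5OH) = 97.2 / 46.07 = 2.110 mol
n(O2) = PV/RT = (4.05 × 161) / (0.08206 × 630.15) = 12.61 mol
For 2.110 mol C2H5OH, stoichiometry requires (3/1) × 2.110 = 6.330 mol O2; 12.61 mol is available, so C2H5OH is limiting.
n(CO2) = (2/1) × 2.110 = 4.220 mol
V(CO2) = nRT/P = 4.220 × 0.08206 × 909.15 / 0.653 = 482.1 L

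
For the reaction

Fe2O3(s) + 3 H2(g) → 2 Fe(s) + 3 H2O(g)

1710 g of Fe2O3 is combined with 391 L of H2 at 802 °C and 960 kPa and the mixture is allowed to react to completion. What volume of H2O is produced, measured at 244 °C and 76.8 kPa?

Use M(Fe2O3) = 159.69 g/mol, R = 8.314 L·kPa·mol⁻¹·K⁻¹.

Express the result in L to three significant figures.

n(Fe2O3) = 1710 / 159.69 = 10.71 mol
n(H2) = PV/RT = (960 × 391) / (8.314 × 1075.15) = 41.99 mol
For 10.71 mol Fe2O3, stoichiometry requires (3/1) × 10.71 = 32.13 mol H2; 41.99 mol is available, so Fe2O3 is limiting.
n(H2O) = (3/1) × 10.71 = 32.13 mol
V(H2O) = nRT/P = 32.13 × 8.314 × 517.15 / 76.8 = 1799 L

1800 L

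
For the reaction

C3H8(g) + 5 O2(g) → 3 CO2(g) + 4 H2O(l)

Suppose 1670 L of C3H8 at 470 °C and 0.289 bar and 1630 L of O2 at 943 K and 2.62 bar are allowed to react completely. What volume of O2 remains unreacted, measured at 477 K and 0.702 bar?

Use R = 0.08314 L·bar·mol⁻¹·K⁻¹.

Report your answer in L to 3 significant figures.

871 L

n(C3H8) = PV/RT = (0.289 × 1670) / (0.08314 × 743.15) = 7.811 mol
n(O2) = PV/RT = (2.62 × 1630) / (0.08314 × 943) = 54.47 mol
For 7.811 mol C3H8, stoichiometry requires (5/1) × 7.811 = 39.05 mol O2; 54.47 mol is available, so C3H8 is limiting.
n(O2) consumed = (5/1) × 7.811 = 39.05 mol; remaining = 54.47 − 39.05 = 15.42 mol
V(O2) = nRT/P = 15.42 × 0.08314 × 477 / 0.702 = 871.1 L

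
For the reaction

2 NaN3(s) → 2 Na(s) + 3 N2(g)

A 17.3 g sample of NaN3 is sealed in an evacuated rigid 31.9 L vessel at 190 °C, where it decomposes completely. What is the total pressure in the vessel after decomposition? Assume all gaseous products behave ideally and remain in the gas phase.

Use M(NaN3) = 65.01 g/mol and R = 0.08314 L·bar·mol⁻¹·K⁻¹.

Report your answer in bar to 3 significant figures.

0.482 bar

n(NaN3) = 17.3 / 65.01 = 0.2661 mol
n(gas produced) = (3/2) × 0.2661 = 0.3992 mol
P = nRT/V = 0.3992 × 0.08314 × 463.15 / 31.9 = 0.4819 bar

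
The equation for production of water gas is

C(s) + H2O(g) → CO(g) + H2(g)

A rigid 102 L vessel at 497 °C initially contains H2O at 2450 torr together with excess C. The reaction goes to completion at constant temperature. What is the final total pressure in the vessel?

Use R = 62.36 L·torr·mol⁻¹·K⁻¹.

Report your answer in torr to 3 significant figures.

4900 torr

Since T and V are fixed, P_final/P_initial = n_final/n_initial = 2/1.
P_final = (2/1) × 2450 = 4900 torr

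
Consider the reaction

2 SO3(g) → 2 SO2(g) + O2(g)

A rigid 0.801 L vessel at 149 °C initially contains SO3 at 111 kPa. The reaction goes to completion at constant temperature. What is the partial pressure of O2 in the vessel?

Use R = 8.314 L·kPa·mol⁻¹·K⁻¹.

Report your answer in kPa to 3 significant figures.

n(SO3)₀ = PV/RT = (111 × 0.801) / (8.314 × 422.15) = 0.02533 mol
n(O2) = (1/2) × 0.02533 = 0.01266 mol
P(O2) = nRT/V = 0.01266 × 8.314 × 422.15 / 0.801 = 55.47 kPa

55.5 kPa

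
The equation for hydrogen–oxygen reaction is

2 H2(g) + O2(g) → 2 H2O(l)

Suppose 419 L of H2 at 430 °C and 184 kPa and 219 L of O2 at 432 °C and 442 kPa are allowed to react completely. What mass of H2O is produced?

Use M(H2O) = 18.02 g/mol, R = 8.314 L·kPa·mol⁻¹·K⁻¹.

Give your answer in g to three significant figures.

n(H2) = PV/RT = (184 × 419) / (8.314 × 703.15) = 13.19 mol
n(O2) = PV/RT = (442 × 219) / (8.314 × 705.15) = 16.51 mol
For 13.19 mol H2, stoichiometry requires (1/2) × 13.19 = 6.595 mol O2; 16.51 mol is available, so H2 is limiting.
n(H2O) = (2/2) × 13.19 = 13.19 mol
m(H2O) = 13.19 × 18.02 = 237.7 g

238 g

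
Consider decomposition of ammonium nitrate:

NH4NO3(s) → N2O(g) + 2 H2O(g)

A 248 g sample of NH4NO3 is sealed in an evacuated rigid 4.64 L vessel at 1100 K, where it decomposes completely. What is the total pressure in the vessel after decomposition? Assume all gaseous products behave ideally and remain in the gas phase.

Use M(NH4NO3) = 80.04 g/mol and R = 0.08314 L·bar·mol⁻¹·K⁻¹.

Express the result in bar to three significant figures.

183 bar

n(NH4NO3) = 248 / 80.04 = 3.098 mol
n(gas produced) = (3/1) × 3.098 = 9.294 mol
P = nRT/V = 9.294 × 0.08314 × 1100 / 4.64 = 183.2 bar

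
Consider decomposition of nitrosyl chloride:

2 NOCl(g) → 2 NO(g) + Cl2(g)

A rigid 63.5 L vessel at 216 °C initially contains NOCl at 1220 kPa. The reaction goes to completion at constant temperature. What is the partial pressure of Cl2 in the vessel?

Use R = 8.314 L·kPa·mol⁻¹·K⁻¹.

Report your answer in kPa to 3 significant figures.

n(NOCl)₀ = PV/RT = (1220 × 63.5) / (8.314 × 489.15) = 19.05 mol
n(Cl2) = (1/2) × 19.05 = 9.525 mol
P(Cl2) = nRT/V = 9.525 × 8.314 × 489.15 / 63.5 = 610.0 kPa

610 kPa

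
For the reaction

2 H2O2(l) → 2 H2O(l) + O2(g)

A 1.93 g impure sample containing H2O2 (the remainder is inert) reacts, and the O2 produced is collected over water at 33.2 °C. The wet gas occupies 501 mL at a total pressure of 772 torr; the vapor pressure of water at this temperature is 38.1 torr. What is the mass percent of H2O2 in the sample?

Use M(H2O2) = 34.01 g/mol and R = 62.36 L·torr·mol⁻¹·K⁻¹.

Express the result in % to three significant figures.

67.8 %

P(O2) = 772 − 38.1 = 733.9 torr
n(O2) = PV/RT = (733.9 × 0.5010) / (62.36 × 306.35) = 0.01925 mol
n(H2O2) = (2/1) × 0.01925 = 0.03850 mol
m(H2O2) = 0.03850 × 34.01 = 1.309 g
%H2O2 = 1.309 / 1.93 × 100 = 67.82%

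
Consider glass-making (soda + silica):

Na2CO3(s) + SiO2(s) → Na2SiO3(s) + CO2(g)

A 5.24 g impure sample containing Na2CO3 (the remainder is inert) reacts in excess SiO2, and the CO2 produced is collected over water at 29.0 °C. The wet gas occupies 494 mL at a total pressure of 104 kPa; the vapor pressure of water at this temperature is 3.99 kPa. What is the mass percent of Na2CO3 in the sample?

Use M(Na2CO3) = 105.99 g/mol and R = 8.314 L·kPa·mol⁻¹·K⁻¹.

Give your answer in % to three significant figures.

P(CO2) = 104 − 3.99 = 100.0 kPa
n(CO2) = PV/RT = (100.0 × 0.4940) / (8.314 × 302.15) = 0.01967 mol
n(Na2CO3) = (1/1) × 0.01967 = 0.01967 mol
m(Na2CO3) = 0.01967 × 105.99 = 2.085 g
%Na2CO3 = 2.085 / 5.24 × 100 = 39.79%

39.8 %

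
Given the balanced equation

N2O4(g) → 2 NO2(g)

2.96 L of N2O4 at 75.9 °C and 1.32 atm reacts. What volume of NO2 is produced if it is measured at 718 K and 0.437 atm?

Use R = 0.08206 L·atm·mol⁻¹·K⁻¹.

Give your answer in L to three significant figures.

n(N2O4) = PV/RT = (1.32 × 2.96) / (0.08206 × 349.05) = 0.1364 mol
n(NO2) = (2/1) × 0.1364 = 0.2728 mol
V = nRT/P = 0.2728 × 0.08206 × 718 / 0.437 = 36.78 L

36.8 L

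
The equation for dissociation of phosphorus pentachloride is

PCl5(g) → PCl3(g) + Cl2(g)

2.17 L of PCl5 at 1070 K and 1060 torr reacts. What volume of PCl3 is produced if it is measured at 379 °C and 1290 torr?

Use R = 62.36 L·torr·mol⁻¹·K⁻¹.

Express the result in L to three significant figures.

n(PCl5) = PV/RT = (1060 × 2.17) / (62.36 × 1070) = 0.03447 mol
n(PCl3) = (1/1) × 0.03447 = 0.03447 mol
V = nRT/P = 0.03447 × 62.36 × 652.15 / 1290 = 1.087 L

1.09 L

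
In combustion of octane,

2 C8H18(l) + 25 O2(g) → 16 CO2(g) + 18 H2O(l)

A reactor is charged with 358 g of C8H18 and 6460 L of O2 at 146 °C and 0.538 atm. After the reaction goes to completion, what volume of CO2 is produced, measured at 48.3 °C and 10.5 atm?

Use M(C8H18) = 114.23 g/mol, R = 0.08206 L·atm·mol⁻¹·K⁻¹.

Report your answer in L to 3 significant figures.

n(C8H18) = 358 / 114.23 = 3.134 mol
n(O2) = PV/RT = (0.538 × 6460) / (0.08206 × 419.15) = 101.0 mol
For 3.134 mol C8H18, stoichiometry requires (25/2) × 3.134 = 39.17 mol O2; 101.0 mol is available, so C8H18 is limiting.
n(CO2) = (16/2) × 3.134 = 25.07 mol
V(CO2) = nRT/P = 25.07 × 0.08206 × 321.45 / 10.5 = 62.98 L

63.0 L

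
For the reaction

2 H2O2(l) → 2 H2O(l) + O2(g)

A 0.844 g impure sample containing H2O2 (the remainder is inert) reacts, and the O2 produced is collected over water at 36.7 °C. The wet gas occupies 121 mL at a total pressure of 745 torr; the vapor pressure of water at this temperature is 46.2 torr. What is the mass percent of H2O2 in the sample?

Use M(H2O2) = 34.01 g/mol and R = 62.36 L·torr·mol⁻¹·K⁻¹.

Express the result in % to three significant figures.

P(O2) = 745 − 46.2 = 698.8 torr
n(O2) = PV/RT = (698.8 × 0.1210) / (62.36 × 309.85) = 0.004376 mol
n(H2O2) = (2/1) × 0.004376 = 0.008752 mol
m(H2O2) = 0.008752 × 34.01 = 0.2977 g
%H2O2 = 0.2977 / 0.844 × 100 = 35.27%

35.3 %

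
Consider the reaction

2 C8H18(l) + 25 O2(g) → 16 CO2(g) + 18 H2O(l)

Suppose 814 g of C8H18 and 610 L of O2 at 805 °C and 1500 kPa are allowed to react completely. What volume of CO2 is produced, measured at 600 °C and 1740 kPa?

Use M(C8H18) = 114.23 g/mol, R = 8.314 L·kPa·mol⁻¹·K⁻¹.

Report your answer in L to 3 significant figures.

n(C8H18) = 814 / 114.23 = 7.126 mol
n(O2) = PV/RT = (1500 × 610) / (8.314 × 1078.15) = 102.1 mol
For 7.126 mol C8H18, stoichiometry requires (25/2) × 7.126 = 89.08 mol O2; 102.1 mol is available, so C8H18 is limiting.
n(CO2) = (16/2) × 7.126 = 57.01 mol
V(CO2) = nRT/P = 57.01 × 8.314 × 873.15 / 1740 = 237.8 L

238 L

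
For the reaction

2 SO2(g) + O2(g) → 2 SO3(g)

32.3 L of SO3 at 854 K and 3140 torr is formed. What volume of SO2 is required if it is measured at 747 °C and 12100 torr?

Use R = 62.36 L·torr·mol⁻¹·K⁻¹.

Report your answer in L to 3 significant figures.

10.0 L

n(SO3) = PV/RT = (3140 × 32.3) / (62.36 × 854) = 1.904 mol
n(SO2) = (2/2) × 1.904 = 1.904 mol
V = nRT/P = 1.904 × 62.36 × 1020.15 / 12100 = 10.01 L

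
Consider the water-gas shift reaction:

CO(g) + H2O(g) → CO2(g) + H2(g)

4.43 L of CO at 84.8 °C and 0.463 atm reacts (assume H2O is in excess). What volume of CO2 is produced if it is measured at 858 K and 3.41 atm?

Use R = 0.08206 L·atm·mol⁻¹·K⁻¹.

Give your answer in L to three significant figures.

1.44 L

n(CO) = PV/RT = (0.463 × 4.43) / (0.08206 × 357.95) = 0.06983 mol
n(CO2) = (1/1) × 0.06983 = 0.06983 mol
V = nRT/P = 0.06983 × 0.08206 × 858 / 3.41 = 1.442 L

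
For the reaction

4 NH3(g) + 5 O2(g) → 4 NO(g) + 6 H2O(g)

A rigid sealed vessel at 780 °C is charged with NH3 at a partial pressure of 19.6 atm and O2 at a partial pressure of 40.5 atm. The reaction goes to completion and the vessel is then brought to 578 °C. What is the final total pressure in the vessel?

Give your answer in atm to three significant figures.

52.5 atm

At constant V, partial pressures at 780 °C are proportional to moles, so apply stoichiometry directly to pressures.
P(O2) required for 19.6 atm of NH3 = (5/4) × 19.6 = 24.50 atm; available 40.5 atm, so NH3 is limiting.
P(O2) remaining = 40.5 − (5/4) × 19.6 = 16.00 atm
P(gaseous products) = (4+6)/4 × 19.6 = 49.00 atm
P_total at 780 °C = 16.00 + 49.00 = 65.00 atm
Scaling to 578 °C: P = 65.00 × 851.15/1053.15 = 52.53 atm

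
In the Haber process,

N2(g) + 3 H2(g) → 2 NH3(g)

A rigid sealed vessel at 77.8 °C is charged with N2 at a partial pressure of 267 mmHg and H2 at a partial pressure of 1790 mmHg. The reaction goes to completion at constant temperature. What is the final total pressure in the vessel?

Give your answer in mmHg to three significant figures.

Because the vessel is rigid and T is held at 77.8 °C, work the stoichiometry in partial pressures (P_i = n_iRT/V).
P(H2) required for 267 mmHg of N2 = (3/1) × 267 = 801.0 mmHg; available 1790 mmHg, so N2 is limiting.
P(H2) remaining = 1790 − (3/1) × 267 = 989.0 mmHg
P(gaseous products) = (2)/1 × 267 = 534.0 mmHg
P_total at 77.8 °C = 989.0 + 534.0 = 1523 mmHg

1520 mmHg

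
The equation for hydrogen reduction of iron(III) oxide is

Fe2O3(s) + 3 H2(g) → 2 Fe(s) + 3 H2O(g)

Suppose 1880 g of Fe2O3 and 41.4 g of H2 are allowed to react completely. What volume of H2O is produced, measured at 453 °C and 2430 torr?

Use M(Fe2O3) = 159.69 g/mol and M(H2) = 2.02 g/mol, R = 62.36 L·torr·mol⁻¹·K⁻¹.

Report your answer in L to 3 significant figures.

n(Fe2O3) = 1880 / 159.69 = 11.77 mol
n(H2) = 41.4 / 2.02 = 20.50 mol
For 11.77 mol Fe2O3, stoichiometry requires (3/1) × 11.77 = 35.31 mol H2; 20.50 mol is available, so H2 is limiting.
n(H2O) = (3/3) × 20.50 = 20.50 mol
V(H2O) = nRT/P = 20.50 × 62.36 × 726.15 / 2430 = 382.0 L

382 L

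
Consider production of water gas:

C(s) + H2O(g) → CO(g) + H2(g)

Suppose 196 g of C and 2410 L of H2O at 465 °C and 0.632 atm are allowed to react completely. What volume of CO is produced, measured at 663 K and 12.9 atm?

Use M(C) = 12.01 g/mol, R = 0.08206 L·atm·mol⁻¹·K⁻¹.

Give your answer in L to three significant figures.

68.8 L

n(C) = 196 / 12.01 = 16.32 mol
n(H2O) = PV/RT = (0.632 × 2410) / (0.08206 × 738.15) = 25.15 mol
For 16.32 mol C, stoichiometry requires (1/1) × 16.32 = 16.32 mol H2O; 25.15 mol is available, so C is limiting.
n(CO) = (1/1) × 16.32 = 16.32 mol
V(CO) = nRT/P = 16.32 × 0.08206 × 663 / 12.9 = 68.83 L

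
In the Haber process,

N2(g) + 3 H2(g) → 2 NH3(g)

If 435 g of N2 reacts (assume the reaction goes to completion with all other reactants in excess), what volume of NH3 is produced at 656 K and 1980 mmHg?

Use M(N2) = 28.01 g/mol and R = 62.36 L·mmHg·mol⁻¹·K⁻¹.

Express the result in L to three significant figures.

n(N2) = 435.0 / 28.01 = 15.53 mol
n(NH3) = (2/1) × 15.53 = 31.06 mol
V = nRT/P = 31.06 × 62.36 × 656 / 1980 = 641.7 L

642 L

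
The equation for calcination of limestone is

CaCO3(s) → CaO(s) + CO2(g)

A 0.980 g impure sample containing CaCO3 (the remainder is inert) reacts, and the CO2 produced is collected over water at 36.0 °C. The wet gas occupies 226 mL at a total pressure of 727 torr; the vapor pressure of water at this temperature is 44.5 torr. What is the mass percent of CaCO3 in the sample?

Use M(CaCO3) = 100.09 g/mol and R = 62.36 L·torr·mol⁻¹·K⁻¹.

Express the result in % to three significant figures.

P(CO2) = 727 − 44.5 = 682.5 torr
n(CO2) = PV/RT = (682.5 × 0.2260) / (62.36 × 309.15) = 0.008001 mol
n(CaCO3) = (1/1) × 0.008001 = 0.008001 mol
m(CaCO3) = 0.008001 × 100.09 = 0.8008 g
%CaCO3 = 0.8008 / 0.980 × 100 = 81.71%

81.7 %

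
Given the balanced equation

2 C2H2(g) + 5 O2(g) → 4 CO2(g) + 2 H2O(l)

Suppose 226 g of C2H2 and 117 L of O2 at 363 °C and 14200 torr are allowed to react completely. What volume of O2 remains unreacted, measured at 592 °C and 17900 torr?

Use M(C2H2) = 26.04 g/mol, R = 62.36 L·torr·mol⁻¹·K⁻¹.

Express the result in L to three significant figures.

n(C2H2) = 226 / 26.04 = 8.679 mol
n(O2) = PV/RT = (14200 × 117) / (62.36 × 636.15) = 41.88 mol
For 8.679 mol C2H2, stoichiometry requires (5/2) × 8.679 = 21.70 mol O2; 41.88 mol is available, so C2H2 is limiting.
n(O2) consumed = (5/2) × 8.679 = 21.70 mol; remaining = 41.88 − 21.70 = 20.18 mol
V(O2) = nRT/P = 20.18 × 62.36 × 865.15 / 17900 = 60.82 L

60.8 L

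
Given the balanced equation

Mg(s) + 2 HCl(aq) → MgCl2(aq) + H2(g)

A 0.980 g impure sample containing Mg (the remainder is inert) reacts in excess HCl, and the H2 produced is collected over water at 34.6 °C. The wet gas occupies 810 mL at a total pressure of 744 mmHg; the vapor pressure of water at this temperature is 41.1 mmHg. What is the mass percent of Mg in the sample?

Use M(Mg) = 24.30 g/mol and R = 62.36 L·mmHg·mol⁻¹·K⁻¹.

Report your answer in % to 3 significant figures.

73.6 %

P(H2) = 744 − 41.1 = 702.9 mmHg
n(H2) = PV/RT = (702.9 × 0.8100) / (62.36 × 307.75) = 0.02967 mol
n(Mg) = (1/1) × 0.02967 = 0.02967 mol
m(Mg) = 0.02967 × 24.30 = 0.7210 g
%Mg = 0.7210 / 0.980 × 100 = 73.57%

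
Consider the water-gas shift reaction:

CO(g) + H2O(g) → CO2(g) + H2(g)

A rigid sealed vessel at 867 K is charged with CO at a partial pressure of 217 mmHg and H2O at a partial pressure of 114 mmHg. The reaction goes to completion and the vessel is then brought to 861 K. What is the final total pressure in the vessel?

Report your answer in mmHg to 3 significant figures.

329 mmHg

At constant V, partial pressures at 867 K are proportional to moles, so apply stoichiometry directly to pressures.
P(H2O) required for 217 mmHg of CO = (1/1) × 217 = 217.0 mmHg; available 114 mmHg, so H2O is limiting.
P(CO) remaining = 217 − (1/1) × 114 = 103.0 mmHg
P(gaseous products) = (1+1)/1 × 114 = 228.0 mmHg
P_total at 867 K = 103.0 + 228.0 = 331.0 mmHg
Scaling to 861 K: P = 331.0 × 861/867 = 328.7 mmHg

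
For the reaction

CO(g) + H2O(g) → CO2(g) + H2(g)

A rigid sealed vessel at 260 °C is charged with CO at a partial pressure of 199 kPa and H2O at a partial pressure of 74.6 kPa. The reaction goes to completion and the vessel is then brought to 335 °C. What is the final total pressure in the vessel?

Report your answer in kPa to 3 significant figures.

At constant V, partial pressures at 260 °C are proportional to moles, so apply stoichiometry directly to pressures.
P(H2O) required for 199 kPa of CO = (1/1) × 199 = 199.0 kPa; available 74.6 kPa, so H2O is limiting.
P(CO) remaining = 199 − (1/1) × 74.6 = 124.4 kPa
P(gaseous products) = (1+1)/1 × 74.6 = 149.2 kPa
P_total at 260 °C = 124.4 + 149.2 = 273.6 kPa
Scaling to 335 °C: P = 273.6 × 608.15/533.15 = 312.1 kPa

312 kPa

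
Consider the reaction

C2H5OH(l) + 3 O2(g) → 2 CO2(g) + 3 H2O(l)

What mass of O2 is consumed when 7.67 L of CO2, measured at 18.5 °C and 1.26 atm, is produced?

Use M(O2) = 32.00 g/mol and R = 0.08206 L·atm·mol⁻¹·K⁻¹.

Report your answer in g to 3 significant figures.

n(CO2) = PV/RT = (1.26 × 7.67) / (0.08206 × 291.65) = 0.4038 mol
n(O2) = (3/2) × 0.4038 = 0.6057 mol
m(O2) = 0.6057 × 32.00 = 19.38 g

19.4 g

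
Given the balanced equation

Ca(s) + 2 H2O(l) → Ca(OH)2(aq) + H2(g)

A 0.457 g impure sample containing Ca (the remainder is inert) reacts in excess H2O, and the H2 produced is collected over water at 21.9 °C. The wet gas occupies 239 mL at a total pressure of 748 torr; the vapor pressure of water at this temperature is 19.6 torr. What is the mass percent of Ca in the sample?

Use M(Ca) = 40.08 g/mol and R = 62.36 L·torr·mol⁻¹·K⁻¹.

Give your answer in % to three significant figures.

83.0 %

P(H2) = 748 − 19.6 = 728.4 torr
n(H2) = PV/RT = (728.4 × 0.2390) / (62.36 × 295.05) = 0.009462 mol
n(Ca) = (1/1) × 0.009462 = 0.009462 mol
m(Ca) = 0.009462 × 40.08 = 0.3792 g
%Ca = 0.3792 / 0.457 × 100 = 82.98%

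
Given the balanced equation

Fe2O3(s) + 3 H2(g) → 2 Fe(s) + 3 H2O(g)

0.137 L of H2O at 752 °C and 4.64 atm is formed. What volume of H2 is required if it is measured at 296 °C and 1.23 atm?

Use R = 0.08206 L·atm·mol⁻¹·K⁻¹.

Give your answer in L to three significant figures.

n(H2O) = PV/RT = (4.64 × 0.137) / (0.08206 × 1025.15) = 0.007556 mol
n(H2) = (3/3) × 0.007556 = 0.007556 mol
V = nRT/P = 0.007556 × 0.08206 × 569.15 / 1.23 = 0.2869 L

0.287 L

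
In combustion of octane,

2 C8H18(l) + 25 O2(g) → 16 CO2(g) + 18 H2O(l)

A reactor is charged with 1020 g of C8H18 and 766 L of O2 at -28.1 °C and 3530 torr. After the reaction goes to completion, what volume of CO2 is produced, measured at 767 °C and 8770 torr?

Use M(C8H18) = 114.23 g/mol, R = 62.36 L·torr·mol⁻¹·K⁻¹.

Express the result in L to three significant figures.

n(C8H18) = 1020 / 114.23 = 8.929 mol
n(O2) = PV/RT = (3530 × 766) / (62.36 × 245.05) = 176.9 mol
For 8.929 mol C8H18, stoichiometry requires (25/2) × 8.929 = 111.6 mol O2; 176.9 mol is available, so C8H18 is limiting.
n(CO2) = (16/2) × 8.929 = 71.43 mol
V(CO2) = nRT/P = 71.43 × 62.36 × 1040.15 / 8770 = 528.3 L

528 L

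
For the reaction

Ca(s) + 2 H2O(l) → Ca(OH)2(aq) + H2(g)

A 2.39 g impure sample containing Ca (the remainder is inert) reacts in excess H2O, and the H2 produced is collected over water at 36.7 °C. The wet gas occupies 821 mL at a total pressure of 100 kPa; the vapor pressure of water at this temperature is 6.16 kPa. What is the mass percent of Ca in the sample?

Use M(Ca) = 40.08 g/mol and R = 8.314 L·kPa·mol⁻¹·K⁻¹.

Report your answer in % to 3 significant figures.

P(H2) = 100 − 6.16 = 93.84 kPa
n(H2) = PV/RT = (93.84 × 0.8210) / (8.314 × 309.85) = 0.02991 mol
n(Ca) = (1/1) × 0.02991 = 0.02991 mol
m(Ca) = 0.02991 × 40.08 = 1.199 g
%Ca = 1.199 / 2.39 × 100 = 50.17%

50.2 %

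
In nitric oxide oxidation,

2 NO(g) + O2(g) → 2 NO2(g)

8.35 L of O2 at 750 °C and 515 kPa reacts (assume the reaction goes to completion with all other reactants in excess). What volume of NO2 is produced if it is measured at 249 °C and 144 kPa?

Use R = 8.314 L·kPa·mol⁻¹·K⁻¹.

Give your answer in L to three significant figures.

n(O2) = PV/RT = (515 × 8.35) / (8.314 × 1023.15) = 0.5055 mol
n(NO2) = (2/1) × 0.5055 = 1.011 mol
V = nRT/P = 1.011 × 8.314 × 522.15 / 144 = 30.48 L

30.5 L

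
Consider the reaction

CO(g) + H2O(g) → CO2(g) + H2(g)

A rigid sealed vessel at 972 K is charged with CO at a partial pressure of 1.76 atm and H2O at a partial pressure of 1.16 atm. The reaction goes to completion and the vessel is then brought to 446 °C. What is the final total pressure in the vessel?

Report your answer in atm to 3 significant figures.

2.16 atm

With V and T fixed, P_i ∝ n_i, so the mole ratios apply directly to partial pressures at 972 K.
P(H2O) required for 1.76 atm of CO = (1/1) × 1.76 = 1.760 atm; available 1.16 atm, so H2O is limiting.
P(CO) remaining = 1.76 − (1/1) × 1.16 = 0.6000 atm
P(gaseous products) = (1+1)/1 × 1.16 = 2.320 atm
P_total at 972 K = 0.6000 + 2.320 = 2.920 atm
Scaling to 446 °C: P = 2.920 × 719.15/972 = 2.160 atm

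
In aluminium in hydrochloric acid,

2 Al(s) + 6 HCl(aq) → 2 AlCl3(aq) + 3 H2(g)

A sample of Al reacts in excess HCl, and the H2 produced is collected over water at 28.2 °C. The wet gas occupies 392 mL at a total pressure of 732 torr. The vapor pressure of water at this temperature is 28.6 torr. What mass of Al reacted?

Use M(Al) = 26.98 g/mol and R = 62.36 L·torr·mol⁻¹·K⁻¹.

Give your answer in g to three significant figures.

0.264 g

P(H2) = 732 − 28.6 = 703.4 torr
n(H2) = PV/RT = (703.4 × 0.3920) / (62.36 × 301.35) = 0.01467 mol
n(Al) = (2/3) × 0.01467 = 0.009780 mol
m(Al) = 0.009780 × 26.98 = 0.2639 g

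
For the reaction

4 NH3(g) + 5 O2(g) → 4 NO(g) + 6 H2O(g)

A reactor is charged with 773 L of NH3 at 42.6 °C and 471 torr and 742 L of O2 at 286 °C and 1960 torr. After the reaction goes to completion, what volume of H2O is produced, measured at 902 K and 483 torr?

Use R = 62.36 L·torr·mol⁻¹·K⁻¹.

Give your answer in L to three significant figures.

3230 L

n(NH3) = PV/RT = (471 × 773) / (62.36 × 315.75) = 18.49 mol
n(O2) = PV/RT = (1960 × 742) / (62.36 × 559.15) = 41.71 mol
For 18.49 mol NH3, stoichiometry requires (5/4) × 18.49 = 23.11 mol O2; 41.71 mol is available, so NH3 is limiting.
n(H2O) = (6/4) × 18.49 = 27.73 mol
V(H2O) = nRT/P = 27.73 × 62.36 × 902 / 483 = 3229 L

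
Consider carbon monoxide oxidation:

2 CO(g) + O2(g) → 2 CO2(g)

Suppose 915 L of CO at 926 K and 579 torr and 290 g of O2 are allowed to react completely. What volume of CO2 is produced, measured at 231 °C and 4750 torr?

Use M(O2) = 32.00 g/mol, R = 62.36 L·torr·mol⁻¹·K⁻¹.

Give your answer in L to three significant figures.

60.7 L

n(CO) = PV/RT = (579 × 915) / (62.36 × 926) = 9.175 mol
n(O2) = 290 / 32.00 = 9.062 mol
For 9.175 mol CO, stoichiometry requires (1/2) × 9.175 = 4.588 mol O2; 9.062 mol is available, so CO is limiting.
n(CO2) = (2/2) × 9.175 = 9.175 mol
V(CO2) = nRT/P = 9.175 × 62.36 × 504.15 / 4750 = 60.73 L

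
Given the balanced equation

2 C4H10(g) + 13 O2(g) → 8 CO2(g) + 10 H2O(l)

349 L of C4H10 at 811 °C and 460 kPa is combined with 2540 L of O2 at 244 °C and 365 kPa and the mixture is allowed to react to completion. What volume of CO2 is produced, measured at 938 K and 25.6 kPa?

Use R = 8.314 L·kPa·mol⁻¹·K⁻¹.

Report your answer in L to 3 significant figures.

n(C4H10) = PV/RT = (460 × 349) / (8.314 × 1084.15) = 17.81 mol
n(O2) = PV/RT = (365 × 2540) / (8.314 × 517.15) = 215.6 mol
For 17.81 mol C4H10, stoichiometry requires (13/2) × 17.81 = 115.8 mol O2; 215.6 mol is available, so C4H10 is limiting.
n(CO2) = (8/2) × 17.81 = 71.24 mol
V(CO2) = nRT/P = 71.24 × 8.314 × 938 / 25.6 = 21700 L

21700 L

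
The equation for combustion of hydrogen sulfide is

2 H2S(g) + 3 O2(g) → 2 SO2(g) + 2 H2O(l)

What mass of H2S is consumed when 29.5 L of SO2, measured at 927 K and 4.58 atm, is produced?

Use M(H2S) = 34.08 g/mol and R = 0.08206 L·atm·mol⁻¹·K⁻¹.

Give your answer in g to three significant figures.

n(SO2) = PV/RT = (4.58 × 29.5) / (0.08206 × 927) = 1.776 mol
n(H2S) = (2/2) × 1.776 = 1.776 mol
m(H2S) = 1.776 × 34.08 = 60.53 g

60.5 g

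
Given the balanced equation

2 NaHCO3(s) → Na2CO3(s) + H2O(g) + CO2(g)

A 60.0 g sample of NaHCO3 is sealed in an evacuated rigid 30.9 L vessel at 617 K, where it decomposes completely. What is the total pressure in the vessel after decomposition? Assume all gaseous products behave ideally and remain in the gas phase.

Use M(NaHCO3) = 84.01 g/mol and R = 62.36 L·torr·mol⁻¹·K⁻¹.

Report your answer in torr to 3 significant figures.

889 torr

n(NaHCO3) = 60.0 / 84.01 = 0.7142 mol
n(gas produced) = (2/2) × 0.7142 = 0.7142 mol
P = nRT/V = 0.7142 × 62.36 × 617 / 30.9 = 889.3 torr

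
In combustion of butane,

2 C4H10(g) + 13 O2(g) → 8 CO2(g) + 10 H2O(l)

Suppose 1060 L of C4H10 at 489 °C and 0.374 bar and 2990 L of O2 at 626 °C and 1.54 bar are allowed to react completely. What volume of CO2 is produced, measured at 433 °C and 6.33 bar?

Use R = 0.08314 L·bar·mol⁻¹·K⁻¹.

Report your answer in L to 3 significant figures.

n(C4H10) = PV/RT = (0.374 × 1060) / (0.08314 × 762.15) = 6.256 mol
n(O2) = PV/RT = (1.54 × 2990) / (0.08314 × 899.15) = 61.60 mol
For 6.256 mol C4H10, stoichiometry requires (13/2) × 6.256 = 40.66 mol O2; 61.60 mol is available, so C4H10 is limiting.
n(CO2) = (8/2) × 6.256 = 25.02 mol
V(CO2) = nRT/P = 25.02 × 0.08314 × 706.15 / 6.33 = 232.1 L

232 L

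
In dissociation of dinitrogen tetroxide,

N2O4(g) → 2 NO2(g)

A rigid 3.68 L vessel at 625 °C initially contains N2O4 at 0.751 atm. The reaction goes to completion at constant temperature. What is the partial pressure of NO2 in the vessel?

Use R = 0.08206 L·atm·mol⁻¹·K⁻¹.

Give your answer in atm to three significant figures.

1.50 atm

n(N2O4)₀ = PV/RT = (0.751 × 3.68) / (0.08206 × 898.15) = 0.03750 mol
n(NO2) = (2/1) × 0.03750 = 0.07500 mol
P(NO2) = nRT/V = 0.07500 × 0.08206 × 898.15 / 3.68 = 1.502 atm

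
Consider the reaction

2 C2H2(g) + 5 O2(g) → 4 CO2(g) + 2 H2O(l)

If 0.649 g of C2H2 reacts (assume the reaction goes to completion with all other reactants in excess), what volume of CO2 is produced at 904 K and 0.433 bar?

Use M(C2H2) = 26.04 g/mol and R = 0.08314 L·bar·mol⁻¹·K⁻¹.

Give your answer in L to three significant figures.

8.65 L

n(C2H2) = 0.6490 / 26.04 = 0.02492 mol
n(CO2) = (4/2) × 0.02492 = 0.04984 mol
V = nRT/P = 0.04984 × 0.08314 × 904 / 0.433 = 8.651 L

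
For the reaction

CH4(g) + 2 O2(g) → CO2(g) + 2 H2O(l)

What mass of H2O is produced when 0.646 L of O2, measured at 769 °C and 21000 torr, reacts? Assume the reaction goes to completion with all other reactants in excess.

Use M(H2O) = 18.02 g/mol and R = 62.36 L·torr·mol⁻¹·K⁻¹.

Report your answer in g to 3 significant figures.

n(O2) = PV/RT = (21000 × 0.646) / (62.36 × 1042.15) = 0.2087 mol
n(H2O) = (2/2) × 0.2087 = 0.2087 mol
m(H2O) = 0.2087 × 18.02 = 3.761 g

3.76 g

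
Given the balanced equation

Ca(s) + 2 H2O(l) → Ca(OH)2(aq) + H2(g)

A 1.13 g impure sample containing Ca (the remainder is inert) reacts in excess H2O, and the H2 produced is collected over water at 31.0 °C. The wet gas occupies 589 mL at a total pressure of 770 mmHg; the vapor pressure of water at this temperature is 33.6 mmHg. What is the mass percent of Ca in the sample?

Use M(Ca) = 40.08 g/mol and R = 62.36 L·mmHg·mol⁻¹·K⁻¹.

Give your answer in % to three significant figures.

P(H2) = 770 − 33.6 = 736.4 mmHg
n(H2) = PV/RT = (736.4 × 0.5890) / (62.36 × 304.15) = 0.02287 mol
n(Ca) = (1/1) × 0.02287 = 0.02287 mol
m(Ca) = 0.02287 × 40.08 = 0.9166 g
%Ca = 0.9166 / 1.13 × 100 = 81.12%

81.1 %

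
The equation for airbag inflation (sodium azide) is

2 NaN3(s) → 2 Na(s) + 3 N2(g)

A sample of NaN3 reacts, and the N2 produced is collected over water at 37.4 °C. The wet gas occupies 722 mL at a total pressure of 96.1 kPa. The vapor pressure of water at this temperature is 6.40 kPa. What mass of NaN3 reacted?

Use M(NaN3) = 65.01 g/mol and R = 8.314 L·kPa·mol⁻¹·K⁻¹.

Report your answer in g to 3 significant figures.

1.09 g

P(N2) = 96.1 − 6.40 = 89.70 kPa
n(N2) = PV/RT = (89.70 × 0.7220) / (8.314 × 310.55) = 0.02508 mol
n(NaN3) = (2/3) × 0.02508 = 0.01672 mol
m(NaN3) = 0.01672 × 65.01 = 1.087 g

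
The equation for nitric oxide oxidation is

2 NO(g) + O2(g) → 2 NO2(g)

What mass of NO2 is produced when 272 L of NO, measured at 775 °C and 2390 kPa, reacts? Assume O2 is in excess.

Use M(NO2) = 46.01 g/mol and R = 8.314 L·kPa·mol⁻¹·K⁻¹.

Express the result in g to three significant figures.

3430 g

n(NO) = PV/RT = (2390 × 272) / (8.314 × 1048.15) = 74.60 mol
n(NO2) = (2/2) × 74.60 = 74.60 mol
m(NO2) = 74.60 × 46.01 = 3432 g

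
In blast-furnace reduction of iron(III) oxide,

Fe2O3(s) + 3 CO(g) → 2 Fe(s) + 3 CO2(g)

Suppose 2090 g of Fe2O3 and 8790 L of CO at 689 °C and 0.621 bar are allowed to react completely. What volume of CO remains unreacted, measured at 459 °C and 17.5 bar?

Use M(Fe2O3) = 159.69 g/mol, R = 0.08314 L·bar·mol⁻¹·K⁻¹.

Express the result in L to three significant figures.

101 L

n(Fe2O3) = 2090 / 159.69 = 13.09 mol
n(CO) = PV/RT = (0.621 × 8790) / (0.08314 × 962.15) = 68.24 mol
For 13.09 mol Fe2O3, stoichiometry requires (3/1) × 13.09 = 39.27 mol CO; 68.24 mol is available, so Fe2O3 is limiting.
n(CO) consumed = (3/1) × 13.09 = 39.27 mol; remaining = 68.24 − 39.27 = 28.97 mol
V(CO) = nRT/P = 28.97 × 0.08314 × 732.15 / 17.5 = 100.8 L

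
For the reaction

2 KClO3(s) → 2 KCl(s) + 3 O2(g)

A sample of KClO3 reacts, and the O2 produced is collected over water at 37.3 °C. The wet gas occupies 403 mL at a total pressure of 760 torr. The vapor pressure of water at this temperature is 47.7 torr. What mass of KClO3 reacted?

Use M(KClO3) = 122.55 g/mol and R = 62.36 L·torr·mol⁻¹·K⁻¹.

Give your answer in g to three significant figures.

1.21 g

P(O2) = 760 − 47.7 = 712.3 torr
n(O2) = PV/RT = (712.3 × 0.4030) / (62.36 × 310.45) = 0.01483 mol
n(KClO3) = (2/3) × 0.01483 = 0.009887 mol
m(KClO3) = 0.009887 × 122.55 = 1.212 g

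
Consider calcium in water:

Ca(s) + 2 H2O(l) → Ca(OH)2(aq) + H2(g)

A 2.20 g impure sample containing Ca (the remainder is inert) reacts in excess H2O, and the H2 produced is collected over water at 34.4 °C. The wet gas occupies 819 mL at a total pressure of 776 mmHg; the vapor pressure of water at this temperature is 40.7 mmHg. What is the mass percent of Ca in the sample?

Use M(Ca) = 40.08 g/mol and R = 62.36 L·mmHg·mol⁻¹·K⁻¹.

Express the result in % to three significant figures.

P(H2) = 776 − 40.7 = 735.3 mmHg
n(H2) = PV/RT = (735.3 × 0.8190) / (62.36 × 307.55) = 0.03140 mol
n(Ca) = (1/1) × 0.03140 = 0.03140 mol
m(Ca) = 0.03140 × 40.08 = 1.259 g
%Ca = 1.259 / 2.20 × 100 = 57.23%

57.2 %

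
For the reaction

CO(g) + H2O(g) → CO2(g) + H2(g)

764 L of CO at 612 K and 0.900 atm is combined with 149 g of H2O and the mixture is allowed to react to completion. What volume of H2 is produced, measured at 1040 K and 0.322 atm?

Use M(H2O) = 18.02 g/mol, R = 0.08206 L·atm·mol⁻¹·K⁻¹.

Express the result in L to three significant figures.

2190 L

n(CO) = PV/RT = (0.900 × 764) / (0.08206 × 612) = 13.69 mol
n(H2O) = 149 / 18.02 = 8.269 mol
For 13.69 mol CO, stoichiometry requires (1/1) × 13.69 = 13.69 mol H2O; 8.269 mol is available, so H2O is limiting.
n(H2) = (1/1) × 8.269 = 8.269 mol
V(H2) = nRT/P = 8.269 × 0.08206 × 1040 / 0.322 = 2192 L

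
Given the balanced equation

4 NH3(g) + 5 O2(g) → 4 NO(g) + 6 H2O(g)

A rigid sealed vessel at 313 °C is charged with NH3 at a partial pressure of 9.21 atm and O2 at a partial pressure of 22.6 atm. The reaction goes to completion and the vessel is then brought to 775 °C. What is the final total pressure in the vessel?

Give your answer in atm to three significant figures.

With V and T fixed, P_i ∝ n_i, so the mole ratios apply directly to partial pressures at 313 °C.
P(O2) required for 9.21 atm of NH3 = (5/4) × 9.21 = 11.51 atm; available 22.6 atm, so NH3 is limiting.
P(O2) remaining = 22.6 − (5/4) × 9.21 = 11.09 atm
P(gaseous products) = (4+6)/4 × 9.21 = 23.03 atm
P_total at 313 °C = 11.09 + 23.03 = 34.12 atm
Scaling to 775 °C: P = 34.12 × 1048.15/586.15 = 61.01 atm

61.0 atm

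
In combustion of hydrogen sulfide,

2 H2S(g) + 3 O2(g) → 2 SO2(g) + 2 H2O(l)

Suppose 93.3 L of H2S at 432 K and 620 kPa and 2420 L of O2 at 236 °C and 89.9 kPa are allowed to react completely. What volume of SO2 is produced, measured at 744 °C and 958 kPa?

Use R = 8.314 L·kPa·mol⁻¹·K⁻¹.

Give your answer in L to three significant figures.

142 L

n(H2S) = PV/RT = (620 × 93.3) / (8.314 × 432) = 16.11 mol
n(O2) = PV/RT = (89.9 × 2420) / (8.314 × 509.15) = 51.39 mol
For 16.11 mol H2S, stoichiometry requires (3/2) × 16.11 = 24.16 mol O2; 51.39 mol is available, so H2S is limiting.
n(SO2) = (2/2) × 16.11 = 16.11 mol
V(SO2) = nRT/P = 16.11 × 8.314 × 1017.15 / 958 = 142.2 L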